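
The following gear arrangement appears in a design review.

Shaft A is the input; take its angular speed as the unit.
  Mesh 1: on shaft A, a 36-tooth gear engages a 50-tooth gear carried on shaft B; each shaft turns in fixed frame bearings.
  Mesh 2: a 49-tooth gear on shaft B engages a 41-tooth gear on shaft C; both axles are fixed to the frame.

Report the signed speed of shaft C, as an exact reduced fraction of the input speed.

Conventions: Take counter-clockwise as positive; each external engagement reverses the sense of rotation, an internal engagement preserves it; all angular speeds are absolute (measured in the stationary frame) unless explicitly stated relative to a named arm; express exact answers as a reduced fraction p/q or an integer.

882/1025

2-mesh fixed-axis compound train (all bearings frame-fixed)
mesh 1 [36T→50T]: |ω|/ω_in = 1×36/50 = 18/25, sense flips to −
mesh 2 [49T→41T]: |ω|/ω_in = (18/25)×49/41 = 882/1025, sense flips to +
signed output speed (× input speed) = 882/1025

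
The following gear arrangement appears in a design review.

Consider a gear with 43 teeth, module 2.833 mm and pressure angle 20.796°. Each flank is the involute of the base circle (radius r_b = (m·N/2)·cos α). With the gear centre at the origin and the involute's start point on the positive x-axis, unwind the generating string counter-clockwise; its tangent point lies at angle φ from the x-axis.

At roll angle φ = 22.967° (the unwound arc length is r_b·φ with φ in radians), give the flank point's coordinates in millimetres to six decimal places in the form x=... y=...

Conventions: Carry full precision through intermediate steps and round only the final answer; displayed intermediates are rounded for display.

single-mesh involute tooth geometry (43T wheel at module 2.833)
pitch radius r_p = m·N/2 = 2.833·43/2 = 60.909500
base radius r_b = r_p·cos α = 60.909500·cos 20.796° = 56.941274
roll angle φ = 22.967° = 0.40084977 rad
x = r_b·(cos φ + φ·sin φ) = 61.333820
y = r_b·(sin φ − φ·cos φ) = 1.202975

x=61.333820 y=1.202975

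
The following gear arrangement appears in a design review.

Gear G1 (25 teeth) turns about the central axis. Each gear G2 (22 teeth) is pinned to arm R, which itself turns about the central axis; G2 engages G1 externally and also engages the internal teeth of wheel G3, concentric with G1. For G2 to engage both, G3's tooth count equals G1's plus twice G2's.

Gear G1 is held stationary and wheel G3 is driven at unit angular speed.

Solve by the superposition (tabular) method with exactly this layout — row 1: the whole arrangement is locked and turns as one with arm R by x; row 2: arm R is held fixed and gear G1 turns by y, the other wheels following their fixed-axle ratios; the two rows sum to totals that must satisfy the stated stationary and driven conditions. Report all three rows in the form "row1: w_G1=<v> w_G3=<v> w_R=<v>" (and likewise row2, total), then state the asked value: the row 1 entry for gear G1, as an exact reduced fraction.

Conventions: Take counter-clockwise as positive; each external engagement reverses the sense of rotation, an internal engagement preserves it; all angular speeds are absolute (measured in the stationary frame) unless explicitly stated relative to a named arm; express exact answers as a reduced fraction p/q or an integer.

row1: w_G1=69/94 w_G3=69/94 w_R=69/94
row2: w_G1=-69/94 w_G3=25/94 w_R=0
total: w_G1=0 w_G3=1 w_R=69/94
asked value: 69/94

class = planetary set [G3 = 25+2·22 = 69; Willis about the carrier]
row 1 — lock + rotate with arm: ω_sun = ω_ring = ω_arm = x
superposition row 2 [arm held]: sun y, ring −(25/69)·y, arm 0
boundary: total ω_sun = x + y = 0 and total ω_ring = x − (25/69)·y = 1  ⇒  y = -69/94, x = 69/94
row 2 ring = −(25/69)·(-69/94) = 25/94
totals (row 1 + row 2): sun 69/94 + (-69/94) = 0, ring 69/94 + 25/94 = 1, arm 69/94 + 0 = 69/94
asked cell (row1, sun) = 69/94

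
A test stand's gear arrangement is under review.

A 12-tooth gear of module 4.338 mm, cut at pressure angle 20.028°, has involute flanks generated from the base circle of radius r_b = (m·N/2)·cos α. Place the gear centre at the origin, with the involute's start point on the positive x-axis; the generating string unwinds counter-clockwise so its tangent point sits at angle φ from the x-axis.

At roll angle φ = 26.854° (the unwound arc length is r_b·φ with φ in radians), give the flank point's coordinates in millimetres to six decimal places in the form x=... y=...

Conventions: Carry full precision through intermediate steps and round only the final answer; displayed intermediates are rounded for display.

recognized (one wheel, involute flank): single-mesh tooth geometry, m = 4.338, N = 12
pitch radius r_p = m·N/2 = 4.338·12/2 = 26.028000
base radius r_b = r_p·cos α = 26.028000·cos 20.028° = 24.453966
roll angle φ = 26.854° = 0.46869072 rad
x = r_b·(cos φ + φ·sin φ) = 26.994166
y = r_b·(sin φ − φ·cos φ) = 0.820950

x=26.994166 y=0.820950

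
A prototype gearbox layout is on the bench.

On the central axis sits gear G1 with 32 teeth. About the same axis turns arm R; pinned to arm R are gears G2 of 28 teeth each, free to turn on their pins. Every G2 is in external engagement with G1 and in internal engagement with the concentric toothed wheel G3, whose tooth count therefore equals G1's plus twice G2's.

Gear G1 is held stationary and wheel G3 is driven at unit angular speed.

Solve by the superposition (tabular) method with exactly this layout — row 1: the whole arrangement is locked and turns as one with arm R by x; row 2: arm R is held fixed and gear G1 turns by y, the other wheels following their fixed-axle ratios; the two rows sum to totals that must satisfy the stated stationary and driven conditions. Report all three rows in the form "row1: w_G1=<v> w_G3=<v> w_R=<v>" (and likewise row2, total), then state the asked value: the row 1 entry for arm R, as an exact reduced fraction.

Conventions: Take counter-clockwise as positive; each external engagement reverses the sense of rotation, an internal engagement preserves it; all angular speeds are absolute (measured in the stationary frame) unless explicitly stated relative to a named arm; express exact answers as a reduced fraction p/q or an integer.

row1: w_G1=11/15 w_G3=11/15 w_R=11/15
row2: w_G1=-11/15 w_G3=4/15 w_R=0
total: w_G1=0 w_G3=1 w_R=11/15
asked value: 11/15

recognized (axles ride arm R): planetary set, 32/28/88 teeth
row 1: whole set turns with the arm by x
row 2 — arm fixed, fixed-axis ratios: sun y, ring −(32/88)·y, arm 0
boundary: total ω_sun = x + y = 0 and total ω_ring = x − (32/88)·y = 1  ⇒  y = -11/15, x = 11/15
row 2 ring = −(32/88)·(-11/15) = 4/15
totals (row 1 + row 2): sun 11/15 + (-11/15) = 0, ring 11/15 + 4/15 = 1, arm 11/15 + 0 = 11/15
asked cell (row1, arm) = 11/15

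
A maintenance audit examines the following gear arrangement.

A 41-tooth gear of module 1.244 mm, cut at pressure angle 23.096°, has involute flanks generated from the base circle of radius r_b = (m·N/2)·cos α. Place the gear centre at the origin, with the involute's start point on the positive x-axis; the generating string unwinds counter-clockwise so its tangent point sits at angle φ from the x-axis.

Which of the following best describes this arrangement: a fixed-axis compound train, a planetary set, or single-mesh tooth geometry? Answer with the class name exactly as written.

single-mesh tooth geometry

topology: single-mesh involute geometry — m = 1.244, N = 41
classification: single-mesh tooth geometry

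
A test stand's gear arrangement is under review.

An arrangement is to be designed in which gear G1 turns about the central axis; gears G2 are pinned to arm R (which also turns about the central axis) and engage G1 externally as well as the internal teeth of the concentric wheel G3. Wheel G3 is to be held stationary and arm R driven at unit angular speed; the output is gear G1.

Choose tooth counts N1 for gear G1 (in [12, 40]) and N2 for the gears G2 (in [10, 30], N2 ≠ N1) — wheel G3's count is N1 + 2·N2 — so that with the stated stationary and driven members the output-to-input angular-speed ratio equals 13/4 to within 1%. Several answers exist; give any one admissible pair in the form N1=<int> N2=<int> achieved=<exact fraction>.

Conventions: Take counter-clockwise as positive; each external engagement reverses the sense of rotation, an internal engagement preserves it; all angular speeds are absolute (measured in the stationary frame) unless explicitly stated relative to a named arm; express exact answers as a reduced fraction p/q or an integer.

class = planetary set [ratio 13/4 wanted; Willis about the carrier]
Willis with ω_ring = 0: ω_sun/ω_arm = (N1+N3)/N1; set equal to 13/4  ⇒  N3/N1 = 13/4 − 1 = 9/4
N3 = N1 + 2·N2  ⇒  N2/N1 = (N3/N1 − 1)/2 = (9/4 − 1)/2 = 5/8
smallest multiple with N1 ≥ 12 and N2 ≥ 10: k = 2  ⇒  N1 = 2·8 = 16, N2 = 2·5 = 10 (N1 ≤ 40, N2 ≤ 30, N2 ≠ N1 ✓), N3 = 16 + 2·10 = 36
check: (N1+N3)/N1 with N1 = 16, N3 = 36 gives 13/4; |achieved − target| = 0 ≤ 13/400 ✓

N1=16 N2=10 achieved=13/4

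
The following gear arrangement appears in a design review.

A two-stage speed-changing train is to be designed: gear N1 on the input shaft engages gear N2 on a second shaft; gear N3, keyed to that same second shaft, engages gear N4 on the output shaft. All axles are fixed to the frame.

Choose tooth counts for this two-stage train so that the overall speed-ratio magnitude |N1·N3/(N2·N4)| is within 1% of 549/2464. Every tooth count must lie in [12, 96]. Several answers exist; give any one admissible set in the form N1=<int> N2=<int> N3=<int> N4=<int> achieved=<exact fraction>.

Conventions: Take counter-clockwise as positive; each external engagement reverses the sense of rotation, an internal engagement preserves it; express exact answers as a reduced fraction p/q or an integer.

design class (target 549/2464): fixed-axis compound train
target = 549/2464 in lowest terms: an exact hit needs N1·N3 = k·549 and N2·N4 = k·2464 for one integer k, every count in [12, 96]; additionally prefer no 1:1 stage (N1 ≠ N2, N3 ≠ N4)
k = 1: no 1:1-free in-range split of k·549 and k·2464 into factor pairs; take k = 2
k = 2: N1·N3 = 1098 = 18·61, N2·N4 = 4928 = 56·88
achieved = 18·61/(56·88) = 549/2464; |achieved − target| = 0 ≤ 549/246400 ✓

N1=18 N2=56 N3=61 N4=88 achieved=549/2464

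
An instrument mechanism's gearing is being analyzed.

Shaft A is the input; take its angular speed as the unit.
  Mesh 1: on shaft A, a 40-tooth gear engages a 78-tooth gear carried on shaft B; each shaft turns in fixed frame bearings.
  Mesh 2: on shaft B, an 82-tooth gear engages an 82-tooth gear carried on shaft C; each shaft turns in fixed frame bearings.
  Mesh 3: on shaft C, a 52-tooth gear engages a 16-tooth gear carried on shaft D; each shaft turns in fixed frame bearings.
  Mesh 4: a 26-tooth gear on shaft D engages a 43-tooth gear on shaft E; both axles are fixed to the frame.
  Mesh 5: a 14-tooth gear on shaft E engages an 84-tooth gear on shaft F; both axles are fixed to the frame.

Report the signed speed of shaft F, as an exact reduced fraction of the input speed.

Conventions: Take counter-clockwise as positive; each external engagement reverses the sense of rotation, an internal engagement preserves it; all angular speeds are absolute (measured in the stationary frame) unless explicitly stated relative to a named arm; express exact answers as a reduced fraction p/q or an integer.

-65/387

5-mesh fixed-axis compound train (all bearings frame-fixed)
mesh 1 [40T→78T]: |ω|/ω_in = 1×40/78 = 20/39, sense flips to −
mesh 2 [82T→82T]: |ω|/ω_in = (20/39)×82/82 = 20/39, sense flips to +
mesh 3 [52T→16T]: |ω|/ω_in = (20/39)×52/16 = 5/3, sense flips to −
mesh 4 [26T→43T]: |ω|/ω_in = (5/3)×26/43 = 130/129, sense flips to +
mesh 5 [14T→84T]: |ω|/ω_in = (130/129)×14/84 = 65/387, sense flips to −
signed output speed (× input speed) = -65/387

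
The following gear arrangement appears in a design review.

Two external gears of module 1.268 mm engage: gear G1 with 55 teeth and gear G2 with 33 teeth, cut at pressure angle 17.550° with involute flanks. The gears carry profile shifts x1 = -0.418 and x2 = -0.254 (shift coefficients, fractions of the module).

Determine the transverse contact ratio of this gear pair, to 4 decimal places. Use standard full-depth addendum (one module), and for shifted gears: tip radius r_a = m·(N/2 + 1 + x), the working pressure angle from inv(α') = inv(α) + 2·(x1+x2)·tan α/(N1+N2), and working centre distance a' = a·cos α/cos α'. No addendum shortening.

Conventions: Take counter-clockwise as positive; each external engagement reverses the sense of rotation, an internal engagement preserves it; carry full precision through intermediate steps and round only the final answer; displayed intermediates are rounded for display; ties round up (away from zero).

class = single-mesh tooth geometry [involute pair 55T × 33T, m = 1.268]
base radii: r_b1 = 33.246947, r_b2 = 19.948168
tip radii: r_a1 = 35.607976, r_a2 = 21.867928
inv(α') = inv(17.550°) + 2·(-0.418-0.254)·tan α/(55+33) = 0.00512306  ⇒  α' = 14.12886°
a' = a·cos α / cos α' = 55.7920·cos 17.550°/cos 14.12886° = 54.854508
action lengths: √(r_a1²−r_b1²) = 12.750234, √(r_a2²−r_b2²) = 8.959736
base pitch p_b = π·m·cos α = 3.798122
CR = (12.750234 + 8.959736 − 54.854508·sin 14.12886°)/3.798122 = 2.190502
contact ratio ≈ 2.1905

2.1905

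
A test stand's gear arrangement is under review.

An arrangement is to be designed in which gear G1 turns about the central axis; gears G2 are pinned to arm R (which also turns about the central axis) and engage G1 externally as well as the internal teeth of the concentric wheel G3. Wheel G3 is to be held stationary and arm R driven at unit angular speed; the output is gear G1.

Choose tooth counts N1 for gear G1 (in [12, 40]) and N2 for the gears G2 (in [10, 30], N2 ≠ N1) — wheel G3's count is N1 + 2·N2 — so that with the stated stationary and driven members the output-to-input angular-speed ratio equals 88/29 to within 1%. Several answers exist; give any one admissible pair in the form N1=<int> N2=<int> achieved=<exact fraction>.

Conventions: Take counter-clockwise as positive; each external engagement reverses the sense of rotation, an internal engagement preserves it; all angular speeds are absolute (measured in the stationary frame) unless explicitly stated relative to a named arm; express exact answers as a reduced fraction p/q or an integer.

planetary set to be sized for 88/29 (Willis relation)
Willis with ω_ring = 0: ω_sun/ω_arm = (N1+N3)/N1; set equal to 88/29  ⇒  N3/N1 = 88/29 − 1 = 59/29
N3 = N1 + 2·N2  ⇒  N2/N1 = (N3/N1 − 1)/2 = (59/29 − 1)/2 = 15/29
smallest multiple with N1 ≥ 12 and N2 ≥ 10: k = 1  ⇒  N1 = 1·29 = 29, N2 = 1·15 = 15 (N1 ≤ 40, N2 ≤ 30, N2 ≠ N1 ✓), N3 = 29 + 2·15 = 59
check: (N1+N3)/N1 with N1 = 29, N3 = 59 gives 88/29; |achieved − target| = 0 ≤ 22/725 ✓

N1=29 N2=15 achieved=88/29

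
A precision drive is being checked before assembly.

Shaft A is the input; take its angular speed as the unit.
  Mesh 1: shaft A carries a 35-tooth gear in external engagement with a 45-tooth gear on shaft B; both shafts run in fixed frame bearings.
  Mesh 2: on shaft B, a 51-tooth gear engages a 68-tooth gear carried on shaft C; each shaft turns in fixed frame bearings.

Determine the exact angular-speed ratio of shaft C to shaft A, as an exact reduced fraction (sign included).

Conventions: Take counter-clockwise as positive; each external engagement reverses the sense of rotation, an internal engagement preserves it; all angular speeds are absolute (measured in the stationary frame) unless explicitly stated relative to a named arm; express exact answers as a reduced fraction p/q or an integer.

class = fixed-axis compound train [2 meshes; 2 ratios multiply, 2 sense flips]
mesh 1 [35T→45T]: running ratio 7/9, sense −
mesh 2 [51T→68T]: running ratio 7/12, sense +
ω_out/ω_in = 7/12

7/12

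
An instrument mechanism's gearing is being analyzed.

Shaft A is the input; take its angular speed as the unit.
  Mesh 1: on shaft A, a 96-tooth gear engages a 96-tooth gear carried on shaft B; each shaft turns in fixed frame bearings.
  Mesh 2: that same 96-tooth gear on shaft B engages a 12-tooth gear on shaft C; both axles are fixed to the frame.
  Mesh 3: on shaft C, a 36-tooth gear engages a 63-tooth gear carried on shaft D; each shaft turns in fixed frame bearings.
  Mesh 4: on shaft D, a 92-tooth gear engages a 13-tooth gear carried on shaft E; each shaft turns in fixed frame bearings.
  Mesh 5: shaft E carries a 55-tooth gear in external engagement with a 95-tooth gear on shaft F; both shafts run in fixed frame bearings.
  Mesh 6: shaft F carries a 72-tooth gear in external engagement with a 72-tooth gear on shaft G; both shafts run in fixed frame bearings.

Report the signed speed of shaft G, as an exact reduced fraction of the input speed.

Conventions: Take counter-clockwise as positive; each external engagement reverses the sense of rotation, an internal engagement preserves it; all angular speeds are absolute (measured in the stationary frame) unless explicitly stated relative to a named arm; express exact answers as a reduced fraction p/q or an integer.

32384/1729

6-mesh fixed-axis compound train (all bearings frame-fixed)
mesh 1 [96T→96T]: |ω|/ω_in = 1×96/96 = 1, sense flips to −
mesh 2 [96T→12T]: |ω|/ω_in = 1×96/12 = 8, sense flips to +
mesh 3 [36T→63T]: |ω|/ω_in = 8×36/63 = 32/7, sense flips to −
mesh 4 [92T→13T]: |ω|/ω_in = (32/7)×92/13 = 2944/91, sense flips to +
mesh 5 [55T→95T]: |ω|/ω_in = (2944/91)×55/95 = 32384/1729, sense flips to −
mesh 6 [72T→72T]: |ω|/ω_in = (32384/1729)×72/72 = 32384/1729, sense flips to +
signed output speed (× input speed) = 32384/1729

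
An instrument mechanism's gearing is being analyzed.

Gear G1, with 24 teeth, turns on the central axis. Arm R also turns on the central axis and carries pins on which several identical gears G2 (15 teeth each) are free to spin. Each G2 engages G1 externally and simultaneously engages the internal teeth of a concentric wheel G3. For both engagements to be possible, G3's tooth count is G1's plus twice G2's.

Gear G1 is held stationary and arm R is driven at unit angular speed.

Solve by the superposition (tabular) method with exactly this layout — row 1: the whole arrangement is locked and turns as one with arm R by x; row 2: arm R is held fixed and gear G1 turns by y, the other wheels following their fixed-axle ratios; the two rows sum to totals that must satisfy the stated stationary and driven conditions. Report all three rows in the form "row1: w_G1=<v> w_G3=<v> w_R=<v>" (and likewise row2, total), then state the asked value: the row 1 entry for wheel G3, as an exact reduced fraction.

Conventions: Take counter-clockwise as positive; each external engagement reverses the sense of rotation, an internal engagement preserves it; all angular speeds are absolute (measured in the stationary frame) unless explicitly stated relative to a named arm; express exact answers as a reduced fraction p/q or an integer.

row1: w_G1=1 w_G3=1 w_R=1
row2: w_G1=-1 w_G3=4/9 w_R=0
total: w_G1=0 w_G3=13/9 w_R=1
asked value: 1

recognized (axles ride arm R): planetary set, 24/15/54 teeth
row 1: whole set turns with the arm by x
row 2 — arm fixed, fixed-axis ratios: sun y, ring −(24/54)·y, arm 0
boundary: total ω_sun = x + y = 0 and total ω_arm = x = 1  ⇒  y = -1, x = 1
row 2 ring = −(24/54)·(-1) = 4/9
totals (row 1 + row 2): sun 1 + (-1) = 0, ring 1 + 4/9 = 13/9, arm 1 + 0 = 1
asked cell (row1, ring) = 1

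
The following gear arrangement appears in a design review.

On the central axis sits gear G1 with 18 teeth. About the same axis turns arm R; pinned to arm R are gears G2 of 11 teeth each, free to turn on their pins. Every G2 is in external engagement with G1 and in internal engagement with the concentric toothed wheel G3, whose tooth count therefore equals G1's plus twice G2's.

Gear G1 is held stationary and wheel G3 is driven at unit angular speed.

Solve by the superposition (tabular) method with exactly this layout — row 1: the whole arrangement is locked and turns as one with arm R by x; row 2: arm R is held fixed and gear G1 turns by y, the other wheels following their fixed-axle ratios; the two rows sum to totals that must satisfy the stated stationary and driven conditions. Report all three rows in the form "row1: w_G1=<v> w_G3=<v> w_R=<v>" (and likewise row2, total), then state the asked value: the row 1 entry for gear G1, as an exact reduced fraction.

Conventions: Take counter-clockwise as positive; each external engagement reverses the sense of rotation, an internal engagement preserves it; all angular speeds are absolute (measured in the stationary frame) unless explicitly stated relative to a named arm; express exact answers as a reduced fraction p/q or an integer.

row1: w_G1=20/29 w_G3=20/29 w_R=20/29
row2: w_G1=-20/29 w_G3=9/29 w_R=0
total: w_G1=0 w_G3=1 w_R=20/29
asked value: 20/29

planetary set (18T centre, 11T on arm, 40T internal) — Willis relation
row 1: whole set turns with the arm by x
row 2 — arm fixed, fixed-axis ratios: sun y, ring −(18/40)·y, arm 0
boundary: total ω_sun = x + y = 0 and total ω_ring = x − (18/40)·y = 1  ⇒  y = -20/29, x = 20/29
row 2 ring = −(18/40)·(-20/29) = 9/29
totals (row 1 + row 2): sun 20/29 + (-20/29) = 0, ring 20/29 + 9/29 = 1, arm 20/29 + 0 = 20/29
asked cell (row1, sun) = 20/29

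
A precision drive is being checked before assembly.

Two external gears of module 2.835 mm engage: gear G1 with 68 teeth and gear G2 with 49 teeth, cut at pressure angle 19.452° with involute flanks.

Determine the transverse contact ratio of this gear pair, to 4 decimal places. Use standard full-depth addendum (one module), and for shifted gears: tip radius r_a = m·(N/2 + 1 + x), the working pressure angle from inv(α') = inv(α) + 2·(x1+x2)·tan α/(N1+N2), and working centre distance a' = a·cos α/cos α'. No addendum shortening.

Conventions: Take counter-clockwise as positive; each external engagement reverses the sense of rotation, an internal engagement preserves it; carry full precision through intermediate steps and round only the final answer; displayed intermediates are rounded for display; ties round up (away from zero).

single-mesh involute tooth geometry (68T engaging 49T at module 2.835)
base radii: r_b1 = 90.888137, r_b2 = 65.492922
tip radii: r_a1 = 99.225000, r_a2 = 72.292500
no profile shift: α' = α, a' = a
action lengths: √(r_a1²−r_b1²) = 39.811395, √(r_a2²−r_b2²) = 30.608540
base pitch p_b = π·m·cos α = 8.398044
CR = (39.811395 + 30.608540 − 165.847500·sin 19.45200°)/8.398044 = 1.808742
contact ratio ≈ 1.8087

1.8087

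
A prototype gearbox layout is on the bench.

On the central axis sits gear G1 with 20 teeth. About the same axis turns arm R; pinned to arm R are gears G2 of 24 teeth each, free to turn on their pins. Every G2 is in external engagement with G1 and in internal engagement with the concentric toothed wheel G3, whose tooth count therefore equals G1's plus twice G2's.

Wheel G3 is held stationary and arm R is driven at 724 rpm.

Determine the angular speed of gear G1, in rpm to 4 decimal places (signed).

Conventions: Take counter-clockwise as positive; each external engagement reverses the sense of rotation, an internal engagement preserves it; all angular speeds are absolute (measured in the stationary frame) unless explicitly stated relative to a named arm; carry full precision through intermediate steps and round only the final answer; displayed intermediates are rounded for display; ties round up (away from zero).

recognized (axles ride arm R): planetary set, 20/24/68 teeth
normalise by the input: solve with ω_arm = 1, then scale by 724 rpm
ring teeth: 20 + 2·24 = 68
20(ω_sun−ω_arm) = −68(ω_ring−ω_arm),  ω_ring = 0, ω_arm = 1
ω_sun = 1 − (68/20)(0−1) = 22/5
scale: ω_sun = 22/5 × 724 rpm = +3185.6000 rpm

+3185.6000 rpm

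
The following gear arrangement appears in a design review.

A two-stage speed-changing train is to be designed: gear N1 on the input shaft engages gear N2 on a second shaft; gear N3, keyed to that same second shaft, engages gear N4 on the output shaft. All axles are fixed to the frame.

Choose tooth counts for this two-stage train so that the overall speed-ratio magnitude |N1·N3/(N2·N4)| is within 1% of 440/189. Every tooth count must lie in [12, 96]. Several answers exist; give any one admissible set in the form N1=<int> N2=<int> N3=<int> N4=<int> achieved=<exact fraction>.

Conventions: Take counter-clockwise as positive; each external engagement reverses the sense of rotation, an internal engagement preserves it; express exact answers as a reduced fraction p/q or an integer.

topology: fixed-axis compound train — 2 stages, target 440/189
target = 440/189 in lowest terms: an exact hit needs N1·N3 = k·440 and N2·N4 = k·189 for one integer k, every count in [12, 96]; additionally prefer no 1:1 stage (N1 ≠ N2, N3 ≠ N4)
k = 1: no 1:1-free in-range split of k·440 and k·189 into factor pairs; take k = 2
k = 2: N1·N3 = 880 = 16·55, N2·N4 = 378 = 14·27
achieved = 16·55/(14·27) = 440/189; |achieved − target| = 0 ≤ 22/945 ✓

N1=16 N2=14 N3=55 N4=27 achieved=440/189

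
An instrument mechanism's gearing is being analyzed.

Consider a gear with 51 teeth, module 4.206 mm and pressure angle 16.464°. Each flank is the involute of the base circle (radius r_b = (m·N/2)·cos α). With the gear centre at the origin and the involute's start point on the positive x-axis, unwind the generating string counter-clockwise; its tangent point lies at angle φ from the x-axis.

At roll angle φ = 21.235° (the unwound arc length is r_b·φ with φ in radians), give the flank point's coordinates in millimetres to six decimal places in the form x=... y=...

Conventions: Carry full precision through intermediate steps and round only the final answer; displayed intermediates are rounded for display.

topology: single-mesh involute geometry — m = 4.206, N = 51
pitch radius r_p = m·N/2 = 4.206·51/2 = 107.253000
base radius r_b = r_p·cos α = 107.253000·cos 16.464° = 102.855412
roll angle φ = 21.235° = 0.37062067 rad
x = r_b·(cos φ + φ·sin φ) = 109.678770
y = r_b·(sin φ − φ·cos φ) = 1.721542

x=109.678770 y=1.721542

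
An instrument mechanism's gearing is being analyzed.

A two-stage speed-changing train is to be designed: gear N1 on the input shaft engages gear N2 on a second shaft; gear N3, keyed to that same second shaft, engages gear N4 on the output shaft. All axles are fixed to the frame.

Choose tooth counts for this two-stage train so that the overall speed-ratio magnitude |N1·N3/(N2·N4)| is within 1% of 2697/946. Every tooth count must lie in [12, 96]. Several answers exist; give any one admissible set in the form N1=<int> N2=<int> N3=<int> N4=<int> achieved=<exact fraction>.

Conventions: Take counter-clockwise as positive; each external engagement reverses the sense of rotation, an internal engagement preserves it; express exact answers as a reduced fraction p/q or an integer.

class = fixed-axis compound train [2-stage, 2697/946 wanted]
target = 2697/946 in lowest terms: an exact hit needs N1·N3 = k·2697 and N2·N4 = k·946 for one integer k, every count in [12, 96]; additionally prefer no 1:1 stage (N1 ≠ N2, N3 ≠ N4)
k = 1: N1·N3 = 2697 = 29·93, N2·N4 = 946 = 22·43
achieved = 29·93/(22·43) = 2697/946; |achieved − target| = 0 ≤ 2697/94600 ✓

N1=29 N2=22 N3=93 N4=43 achieved=2697/946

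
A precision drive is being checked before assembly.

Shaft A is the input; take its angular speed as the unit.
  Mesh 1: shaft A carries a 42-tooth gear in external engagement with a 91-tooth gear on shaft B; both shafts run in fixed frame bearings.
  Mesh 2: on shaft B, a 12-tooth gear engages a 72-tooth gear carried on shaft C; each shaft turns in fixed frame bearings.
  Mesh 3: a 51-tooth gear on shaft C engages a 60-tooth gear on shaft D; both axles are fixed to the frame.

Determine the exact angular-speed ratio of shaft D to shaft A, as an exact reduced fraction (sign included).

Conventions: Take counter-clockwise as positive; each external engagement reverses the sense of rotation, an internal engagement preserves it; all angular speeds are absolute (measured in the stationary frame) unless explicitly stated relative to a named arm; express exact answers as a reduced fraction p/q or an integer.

-17/260

class = fixed-axis compound train [3 meshes; 3 ratios multiply, 3 sense flips]
mesh 1 [42T→91T]: running ratio 6/13, sense −
mesh 2 [12T→72T]: running ratio 1/13, sense +
mesh 3 [51T→60T]: running ratio 17/260, sense −
ω_out/ω_in = -17/260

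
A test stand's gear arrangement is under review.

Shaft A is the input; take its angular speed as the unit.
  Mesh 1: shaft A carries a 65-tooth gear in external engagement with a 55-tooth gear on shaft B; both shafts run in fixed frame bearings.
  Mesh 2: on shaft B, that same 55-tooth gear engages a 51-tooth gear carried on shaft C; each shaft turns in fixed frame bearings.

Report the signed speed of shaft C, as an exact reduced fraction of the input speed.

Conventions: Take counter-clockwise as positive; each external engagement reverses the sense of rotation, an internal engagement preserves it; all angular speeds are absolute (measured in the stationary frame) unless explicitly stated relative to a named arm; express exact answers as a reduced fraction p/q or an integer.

2-mesh fixed-axis compound train (all bearings frame-fixed)
mesh 1 [65T→55T]: |ω|/ω_in = 1×65/55 = 13/11, sense flips to −
mesh 2 [55T→51T]: |ω|/ω_in = (13/11)×55/51 = 65/51, sense flips to +
signed output speed (× input speed) = 65/51

65/51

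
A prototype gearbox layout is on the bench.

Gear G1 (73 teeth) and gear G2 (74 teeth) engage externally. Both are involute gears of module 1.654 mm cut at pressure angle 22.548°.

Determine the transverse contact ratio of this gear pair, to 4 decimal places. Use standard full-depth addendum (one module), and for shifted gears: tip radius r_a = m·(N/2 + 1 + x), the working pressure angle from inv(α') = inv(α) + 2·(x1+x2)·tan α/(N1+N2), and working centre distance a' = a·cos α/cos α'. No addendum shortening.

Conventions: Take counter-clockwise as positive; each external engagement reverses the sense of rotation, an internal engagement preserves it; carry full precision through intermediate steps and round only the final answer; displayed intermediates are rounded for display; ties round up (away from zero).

recognized (one external pair, fixed centres): single-mesh tooth geometry, m = 1.654, N1 = 73, N2 = 74
base radii: r_b1 = 55.756157, r_b2 = 56.519940
tip radii: r_a1 = 62.025000, r_a2 = 62.852000
no profile shift: α' = α, a' = a
action lengths: √(r_a1²−r_b1²) = 27.172626, √(r_a2²−r_b2²) = 27.493095
base pitch p_b = π·m·cos α = 4.798990
CR = (27.172626 + 27.493095 − 121.569000·sin 22.54800°)/4.798990 = 1.677270
contact ratio ≈ 1.6773

1.6773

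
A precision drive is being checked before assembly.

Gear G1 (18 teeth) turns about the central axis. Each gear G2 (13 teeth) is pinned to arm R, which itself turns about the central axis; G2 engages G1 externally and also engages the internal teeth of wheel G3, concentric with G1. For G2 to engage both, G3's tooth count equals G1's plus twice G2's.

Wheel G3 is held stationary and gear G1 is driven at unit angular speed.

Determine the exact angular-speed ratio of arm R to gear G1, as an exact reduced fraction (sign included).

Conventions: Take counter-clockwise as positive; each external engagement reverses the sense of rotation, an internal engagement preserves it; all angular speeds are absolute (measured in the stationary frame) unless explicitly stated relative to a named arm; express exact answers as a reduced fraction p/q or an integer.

9/31

class = planetary set [G3 = 18+2·13 = 44; Willis about the carrier]
ring teeth: 18 + 2·13 = 44
18(ω_sun−ω_arm) = −44(ω_ring−ω_arm),  ω_ring = 0, ω_sun = 1
18(1−ω_arm) = −44(0−ω_arm)  ⇒  62·ω_arm = 18  ⇒  ω_arm = 9/31
ω_out/ω_in = 9/31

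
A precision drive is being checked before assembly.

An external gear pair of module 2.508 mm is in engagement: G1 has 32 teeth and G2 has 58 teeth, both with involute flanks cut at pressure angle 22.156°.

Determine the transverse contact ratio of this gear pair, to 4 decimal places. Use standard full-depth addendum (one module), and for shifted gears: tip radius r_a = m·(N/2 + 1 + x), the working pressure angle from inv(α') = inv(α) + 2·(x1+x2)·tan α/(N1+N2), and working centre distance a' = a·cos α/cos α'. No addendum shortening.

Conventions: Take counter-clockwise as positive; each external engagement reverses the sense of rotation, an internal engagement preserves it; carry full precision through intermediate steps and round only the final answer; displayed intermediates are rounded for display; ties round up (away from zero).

1.6239

recognized (one external pair, fixed centres): single-mesh tooth geometry, m = 2.508, N1 = 32, N2 = 58
base radii: r_b1 = 37.164967, r_b2 = 67.361503
tip radii: r_a1 = 42.636000, r_a2 = 75.240000
no profile shift: α' = α, a' = a
action lengths: √(r_a1²−r_b1²) = 20.894824, √(r_a2²−r_b2²) = 33.518434
base pitch p_b = π·m·cos α = 7.297324
CR = (20.894824 + 33.518434 − 112.860000·sin 22.15600°)/7.297324 = 1.623938
contact ratio ≈ 1.6239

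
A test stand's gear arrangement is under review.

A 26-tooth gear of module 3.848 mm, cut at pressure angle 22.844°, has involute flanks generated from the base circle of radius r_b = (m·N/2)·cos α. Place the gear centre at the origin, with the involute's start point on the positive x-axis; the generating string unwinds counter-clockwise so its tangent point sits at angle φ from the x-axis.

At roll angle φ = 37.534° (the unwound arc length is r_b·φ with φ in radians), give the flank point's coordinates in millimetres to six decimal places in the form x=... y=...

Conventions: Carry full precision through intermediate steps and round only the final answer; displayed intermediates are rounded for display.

x=54.956033 y=4.137487

topology: single-mesh involute geometry — m = 3.848, N = 26
pitch radius r_p = m·N/2 = 3.848·26/2 = 50.024000
base radius r_b = r_p·cos α = 50.024000·cos 22.844° = 46.100382
roll angle φ = 37.534° = 0.65509188 rad
x = r_b·(cos φ + φ·sin φ) = 54.956033
y = r_b·(sin φ − φ·cos φ) = 4.137487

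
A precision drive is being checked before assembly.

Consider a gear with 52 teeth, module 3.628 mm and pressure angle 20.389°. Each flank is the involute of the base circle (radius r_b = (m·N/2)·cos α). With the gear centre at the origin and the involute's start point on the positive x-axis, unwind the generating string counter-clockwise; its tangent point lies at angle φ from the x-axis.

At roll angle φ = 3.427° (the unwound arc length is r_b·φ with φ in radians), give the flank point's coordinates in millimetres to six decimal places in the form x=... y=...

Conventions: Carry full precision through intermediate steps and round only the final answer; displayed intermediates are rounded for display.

x=88.576264 y=0.006304

recognized (one wheel, involute flank): single-mesh tooth geometry, m = 3.628, N = 52
pitch radius r_p = m·N/2 = 3.628·52/2 = 94.328000
base radius r_b = r_p·cos α = 94.328000·cos 20.389° = 88.418246
roll angle φ = 3.427° = 0.05981243 rad
x = r_b·(cos φ + φ·sin φ) = 88.576264
y = r_b·(sin φ − φ·cos φ) = 0.006304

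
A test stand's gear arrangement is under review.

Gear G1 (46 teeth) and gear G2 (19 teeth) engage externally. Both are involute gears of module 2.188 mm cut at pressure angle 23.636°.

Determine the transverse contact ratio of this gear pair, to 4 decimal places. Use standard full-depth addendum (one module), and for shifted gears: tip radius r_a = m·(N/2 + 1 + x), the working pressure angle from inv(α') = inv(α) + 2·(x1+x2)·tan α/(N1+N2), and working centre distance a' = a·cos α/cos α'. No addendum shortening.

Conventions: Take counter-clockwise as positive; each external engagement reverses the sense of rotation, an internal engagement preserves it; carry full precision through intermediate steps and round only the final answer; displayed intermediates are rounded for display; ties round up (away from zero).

topology: single-mesh involute geometry — m = 2.188, 46T/19T pair
base radii: r_b1 = 46.102370, r_b2 = 19.042283
tip radii: r_a1 = 52.512000, r_a2 = 22.974000
no profile shift: α' = α, a' = a
action lengths: √(r_a1²−r_b1²) = 25.141233, √(r_a2²−r_b2²) = 12.852864
base pitch p_b = π·m·cos α = 6.297168
CR = (25.141233 + 12.852864 − 71.110000·sin 23.63600°)/6.297168 = 1.506128
contact ratio ≈ 1.5061

1.5061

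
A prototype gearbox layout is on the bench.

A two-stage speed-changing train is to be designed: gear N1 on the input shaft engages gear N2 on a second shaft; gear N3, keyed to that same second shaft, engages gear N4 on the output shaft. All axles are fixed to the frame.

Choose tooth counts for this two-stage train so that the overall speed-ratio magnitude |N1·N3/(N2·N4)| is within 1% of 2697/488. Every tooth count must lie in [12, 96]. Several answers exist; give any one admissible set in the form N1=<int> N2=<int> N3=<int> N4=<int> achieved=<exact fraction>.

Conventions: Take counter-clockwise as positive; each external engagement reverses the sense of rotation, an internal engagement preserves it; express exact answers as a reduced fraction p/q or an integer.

N1=58 N2=16 N3=93 N4=61 achieved=2697/488

2-stage fixed-axis compound train for ratio 2697/488
target = 2697/488 in lowest terms: an exact hit needs N1·N3 = k·2697 and N2·N4 = k·488 for one integer k, every count in [12, 96]; additionally prefer no 1:1 stage (N1 ≠ N2, N3 ≠ N4)
k = 1: no 1:1-free in-range split of k·2697 and k·488 into factor pairs; take k = 2
k = 2: N1·N3 = 5394 = 58·93, N2·N4 = 976 = 16·61
achieved = 58·93/(16·61) = 2697/488; |achieved − target| = 0 ≤ 2697/48800 ✓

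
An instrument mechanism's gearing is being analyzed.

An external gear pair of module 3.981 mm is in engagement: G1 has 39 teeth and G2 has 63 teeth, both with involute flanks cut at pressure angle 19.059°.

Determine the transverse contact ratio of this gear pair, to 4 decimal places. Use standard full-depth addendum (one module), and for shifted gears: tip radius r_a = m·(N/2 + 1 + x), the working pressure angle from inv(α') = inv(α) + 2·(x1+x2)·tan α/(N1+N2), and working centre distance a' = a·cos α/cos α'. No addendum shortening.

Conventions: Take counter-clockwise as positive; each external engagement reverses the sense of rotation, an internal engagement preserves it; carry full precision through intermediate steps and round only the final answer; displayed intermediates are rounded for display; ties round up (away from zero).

1.8024

recognized (one external pair, fixed centres): single-mesh tooth geometry, m = 3.981, N1 = 39, N2 = 63
base radii: r_b1 = 73.374070, r_b2 = 118.527344
tip radii: r_a1 = 81.610500, r_a2 = 129.382500
no profile shift: α' = α, a' = a
action lengths: √(r_a1²−r_b1²) = 35.728414, √(r_a2²−r_b2²) = 51.875814
base pitch p_b = π·m·cos α = 11.821099
CR = (35.728414 + 51.875814 − 203.031000·sin 19.05900°)/11.821099 = 1.802384
contact ratio ≈ 1.8024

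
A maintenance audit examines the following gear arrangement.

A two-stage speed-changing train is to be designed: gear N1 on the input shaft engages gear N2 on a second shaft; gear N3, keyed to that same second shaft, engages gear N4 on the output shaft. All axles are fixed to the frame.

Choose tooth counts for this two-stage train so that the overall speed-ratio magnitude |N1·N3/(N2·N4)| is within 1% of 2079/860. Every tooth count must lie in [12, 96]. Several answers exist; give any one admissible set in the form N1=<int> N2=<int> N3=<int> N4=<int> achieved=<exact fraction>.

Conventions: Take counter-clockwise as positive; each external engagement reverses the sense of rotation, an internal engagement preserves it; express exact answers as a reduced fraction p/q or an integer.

class = fixed-axis compound train [2-stage, 2079/860 wanted]
target = 2079/860 in lowest terms: an exact hit needs N1·N3 = k·2079 and N2·N4 = k·860 for one integer k, every count in [12, 96]; additionally prefer no 1:1 stage (N1 ≠ N2, N3 ≠ N4)
k = 1: N1·N3 = 2079 = 27·77, N2·N4 = 860 = 20·43
achieved = 27·77/(20·43) = 2079/860; |achieved − target| = 0 ≤ 2079/86000 ✓

N1=27 N2=20 N3=77 N4=43 achieved=2079/860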